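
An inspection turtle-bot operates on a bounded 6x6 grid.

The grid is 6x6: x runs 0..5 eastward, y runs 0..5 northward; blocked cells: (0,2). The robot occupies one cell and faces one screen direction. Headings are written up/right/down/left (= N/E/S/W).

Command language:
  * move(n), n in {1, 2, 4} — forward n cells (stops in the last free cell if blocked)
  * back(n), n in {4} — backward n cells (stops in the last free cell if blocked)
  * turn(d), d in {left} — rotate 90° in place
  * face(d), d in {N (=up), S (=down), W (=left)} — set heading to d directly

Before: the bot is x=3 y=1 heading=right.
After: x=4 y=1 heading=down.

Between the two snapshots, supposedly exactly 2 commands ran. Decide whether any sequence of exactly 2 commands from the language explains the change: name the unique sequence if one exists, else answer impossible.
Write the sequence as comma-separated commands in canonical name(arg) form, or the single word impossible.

move(1), face(S)

key: order matters: swapping move(1) and face(S) lands elsewhere
from: x=3 y=1 heading=right
t=1 move(1) ⇒ x=4 y=1 heading=right
t=2 face(S) ⇒ x=4 y=1 heading=down
all 64 alternatives checked — unique.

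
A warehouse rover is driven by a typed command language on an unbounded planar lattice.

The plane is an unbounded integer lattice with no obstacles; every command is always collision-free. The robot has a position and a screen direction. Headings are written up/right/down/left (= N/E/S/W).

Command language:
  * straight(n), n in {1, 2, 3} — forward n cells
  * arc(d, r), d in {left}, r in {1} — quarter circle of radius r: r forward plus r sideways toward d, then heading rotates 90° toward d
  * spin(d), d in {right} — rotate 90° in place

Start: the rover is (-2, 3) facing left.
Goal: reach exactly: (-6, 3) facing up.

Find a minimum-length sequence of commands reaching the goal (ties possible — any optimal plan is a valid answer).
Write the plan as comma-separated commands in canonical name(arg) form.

straight(3), straight(1), spin(right)

start: (-2, 3) facing left
[1] after straight(3): (-5, 3) facing left
[2] after straight(1): (-6, 3) facing left
[3] after spin(right): (-6, 3) facing up
no 2-step plan works, so 3 is optimal.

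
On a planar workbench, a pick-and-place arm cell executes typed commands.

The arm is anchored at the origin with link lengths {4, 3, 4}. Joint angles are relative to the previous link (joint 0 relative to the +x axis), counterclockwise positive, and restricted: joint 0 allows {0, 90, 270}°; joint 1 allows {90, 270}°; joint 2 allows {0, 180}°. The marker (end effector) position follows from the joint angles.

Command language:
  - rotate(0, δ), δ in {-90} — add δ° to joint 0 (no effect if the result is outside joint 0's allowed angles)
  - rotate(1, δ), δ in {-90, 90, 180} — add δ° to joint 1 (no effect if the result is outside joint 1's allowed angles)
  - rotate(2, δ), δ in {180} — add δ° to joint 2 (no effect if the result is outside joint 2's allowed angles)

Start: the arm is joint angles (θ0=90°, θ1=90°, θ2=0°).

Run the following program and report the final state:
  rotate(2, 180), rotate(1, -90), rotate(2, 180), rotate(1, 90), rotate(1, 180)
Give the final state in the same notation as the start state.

joint angles (θ0=90°, θ1=270°, θ2=0°)

t0: joint angles (θ0=90°, θ1=90°, θ2=0°)
t=1 rotate(2, 180) ⇒ joint angles (θ0=90°, θ1=90°, θ2=180°)
t=2 rotate(1, -90) ⇒ joint angles (θ0=90°, θ1=90°, θ2=180°)
t=3 rotate(2, 180) ⇒ joint angles (θ0=90°, θ1=90°, θ2=0°)
t=4 rotate(1, 90) ⇒ joint angles (θ0=90°, θ1=90°, θ2=0°)
t=5 rotate(1, 180) ⇒ joint angles (θ0=90°, θ1=270°, θ2=0°)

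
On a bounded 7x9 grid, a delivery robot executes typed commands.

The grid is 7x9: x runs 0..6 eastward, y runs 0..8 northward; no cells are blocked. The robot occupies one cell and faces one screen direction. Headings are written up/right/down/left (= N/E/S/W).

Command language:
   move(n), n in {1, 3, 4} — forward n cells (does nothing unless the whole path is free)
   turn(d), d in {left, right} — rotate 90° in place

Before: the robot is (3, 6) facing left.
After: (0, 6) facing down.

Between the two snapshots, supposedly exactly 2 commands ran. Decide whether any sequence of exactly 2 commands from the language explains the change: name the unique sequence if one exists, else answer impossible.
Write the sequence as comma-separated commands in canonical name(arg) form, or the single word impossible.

key: running turn(left) before move(3) would end elsewhere — order is forced
begin: (3, 6) facing left
1. move(3) → (0, 6) facing left
2. turn(left) → (0, 6) facing down
no other 2-command option fits: unique.

move(3), turn(left)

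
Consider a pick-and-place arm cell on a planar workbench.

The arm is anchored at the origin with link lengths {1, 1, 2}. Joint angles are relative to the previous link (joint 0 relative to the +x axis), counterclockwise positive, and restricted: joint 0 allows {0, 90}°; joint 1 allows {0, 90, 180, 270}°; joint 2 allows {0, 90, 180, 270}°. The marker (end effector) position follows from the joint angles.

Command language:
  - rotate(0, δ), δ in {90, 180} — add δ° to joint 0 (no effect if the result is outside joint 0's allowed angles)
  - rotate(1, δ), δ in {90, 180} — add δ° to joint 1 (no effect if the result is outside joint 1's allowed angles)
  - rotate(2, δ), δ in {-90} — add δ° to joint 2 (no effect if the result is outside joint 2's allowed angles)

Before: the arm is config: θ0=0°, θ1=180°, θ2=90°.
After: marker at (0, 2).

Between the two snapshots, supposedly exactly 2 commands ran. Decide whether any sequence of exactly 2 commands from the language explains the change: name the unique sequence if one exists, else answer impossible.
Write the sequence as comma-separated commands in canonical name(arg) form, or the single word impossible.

begin: config: θ0=0°, θ1=180°, θ2=90°
[1] after rotate(2, -90): config: θ0=0°, θ1=180°, θ2=0°
[2] after rotate(2, -90): config: θ0=0°, θ1=180°, θ2=270°
all 25 alternatives checked — unique.

rotate(2, -90), rotate(2, -90)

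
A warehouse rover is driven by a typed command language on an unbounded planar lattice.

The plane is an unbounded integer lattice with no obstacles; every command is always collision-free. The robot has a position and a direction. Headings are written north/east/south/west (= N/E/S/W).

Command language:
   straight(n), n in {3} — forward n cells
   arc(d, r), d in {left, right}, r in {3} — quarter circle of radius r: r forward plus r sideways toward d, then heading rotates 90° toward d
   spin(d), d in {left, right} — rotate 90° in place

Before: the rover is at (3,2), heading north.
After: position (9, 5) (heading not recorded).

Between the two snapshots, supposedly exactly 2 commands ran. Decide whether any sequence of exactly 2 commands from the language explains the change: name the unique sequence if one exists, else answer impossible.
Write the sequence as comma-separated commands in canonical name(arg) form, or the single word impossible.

arc(right, 3), straight(3)

key: running straight(3) before arc(right, 3) would end elsewhere — order is forced
begin: at (3,2), heading north
1. arc(right, 3) → at (6,5), heading east
2. straight(3) → at (9,5), heading east
uniquely the one of 25 2-step routes that fits.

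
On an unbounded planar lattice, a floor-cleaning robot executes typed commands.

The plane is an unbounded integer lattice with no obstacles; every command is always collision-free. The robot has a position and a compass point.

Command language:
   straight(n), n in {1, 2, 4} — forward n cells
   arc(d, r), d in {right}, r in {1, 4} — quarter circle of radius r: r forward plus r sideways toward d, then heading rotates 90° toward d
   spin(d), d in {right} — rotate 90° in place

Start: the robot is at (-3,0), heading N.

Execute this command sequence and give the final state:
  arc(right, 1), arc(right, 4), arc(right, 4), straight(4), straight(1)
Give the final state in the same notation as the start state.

t0: at (-3,0), heading N
step 1 (arc(right, 1)): at (-2,1), heading E
step 2 (arc(right, 4)): at (2,-3), heading S
step 3 (arc(right, 4)): at (-2,-7), heading W
step 4 (straight(4)): at (-6,-7), heading W
step 5 (straight(1)): at (-7,-7), heading W

at (-7,-7), heading W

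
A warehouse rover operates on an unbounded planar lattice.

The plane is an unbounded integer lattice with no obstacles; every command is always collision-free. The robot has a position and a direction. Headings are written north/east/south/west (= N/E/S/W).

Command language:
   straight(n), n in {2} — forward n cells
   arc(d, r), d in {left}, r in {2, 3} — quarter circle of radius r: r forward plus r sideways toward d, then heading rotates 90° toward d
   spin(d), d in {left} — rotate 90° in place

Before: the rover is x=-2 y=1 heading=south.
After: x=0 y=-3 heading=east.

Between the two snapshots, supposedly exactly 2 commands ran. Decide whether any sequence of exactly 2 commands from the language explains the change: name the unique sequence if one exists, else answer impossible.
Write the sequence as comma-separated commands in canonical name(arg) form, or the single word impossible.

key: position moved to (0,-3) AND the heading swung to E — translation plus rotation needed
t0: x=-2 y=1 heading=south
t=1 straight(2) ⇒ x=-2 y=-1 heading=south
t=2 arc(left, 2) ⇒ x=0 y=-3 heading=east
uniquely the one of 16 2-step routes that fits.

straight(2), arc(left, 2)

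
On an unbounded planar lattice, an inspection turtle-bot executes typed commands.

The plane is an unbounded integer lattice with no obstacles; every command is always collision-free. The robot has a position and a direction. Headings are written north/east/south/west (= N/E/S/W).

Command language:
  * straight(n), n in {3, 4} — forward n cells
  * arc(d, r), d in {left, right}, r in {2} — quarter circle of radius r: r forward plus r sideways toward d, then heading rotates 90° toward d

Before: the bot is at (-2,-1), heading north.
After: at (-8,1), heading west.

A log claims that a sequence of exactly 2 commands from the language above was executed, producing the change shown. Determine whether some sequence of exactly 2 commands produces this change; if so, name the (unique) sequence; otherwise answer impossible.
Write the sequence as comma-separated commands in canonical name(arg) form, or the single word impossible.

key: running straight(4) before arc(left, 2) would end elsewhere — order is forced
begin: at (-2,-1), heading north
1. arc(left, 2) → at (-4,1), heading west
2. straight(4) → at (-8,1), heading west
uniquely the one of 16 2-step routes that fits.

arc(left, 2), straight(4)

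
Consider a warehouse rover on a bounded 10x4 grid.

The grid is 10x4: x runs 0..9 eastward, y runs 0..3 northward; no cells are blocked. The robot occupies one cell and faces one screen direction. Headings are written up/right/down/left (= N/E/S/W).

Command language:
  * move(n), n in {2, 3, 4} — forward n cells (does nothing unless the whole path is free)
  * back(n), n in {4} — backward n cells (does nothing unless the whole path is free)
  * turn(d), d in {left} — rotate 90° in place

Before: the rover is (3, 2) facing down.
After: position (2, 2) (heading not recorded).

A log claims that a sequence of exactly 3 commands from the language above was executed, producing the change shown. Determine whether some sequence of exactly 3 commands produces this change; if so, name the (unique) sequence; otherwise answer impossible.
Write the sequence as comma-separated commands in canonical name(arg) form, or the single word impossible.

key: running back(4) before turn(left) would end elsewhere — order is forced
begin: (3, 2) facing down
[1] after turn(left): (3, 2) facing right
[2] after move(3): (6, 2) facing right
[3] after back(4): (2, 2) facing right
no other 3-command option fits: unique.

turn(left), move(3), back(4)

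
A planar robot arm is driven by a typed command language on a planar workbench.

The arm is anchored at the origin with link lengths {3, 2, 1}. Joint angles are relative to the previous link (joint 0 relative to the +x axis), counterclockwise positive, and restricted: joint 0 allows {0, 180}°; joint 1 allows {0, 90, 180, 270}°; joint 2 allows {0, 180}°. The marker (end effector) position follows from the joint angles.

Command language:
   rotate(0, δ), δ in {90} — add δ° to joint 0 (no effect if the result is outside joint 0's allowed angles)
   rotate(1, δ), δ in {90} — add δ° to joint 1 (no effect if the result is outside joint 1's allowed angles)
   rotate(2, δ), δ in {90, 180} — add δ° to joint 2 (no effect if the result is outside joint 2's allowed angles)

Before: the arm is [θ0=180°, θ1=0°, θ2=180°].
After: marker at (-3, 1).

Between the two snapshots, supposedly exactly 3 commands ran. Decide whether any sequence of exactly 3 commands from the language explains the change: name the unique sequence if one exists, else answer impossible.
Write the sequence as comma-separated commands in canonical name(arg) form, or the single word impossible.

t0: [θ0=180°, θ1=0°, θ2=180°]
[1] after rotate(1, 90): [θ0=180°, θ1=90°, θ2=180°]
[2] after rotate(1, 90): [θ0=180°, θ1=180°, θ2=180°]
[3] after rotate(1, 90): [θ0=180°, θ1=270°, θ2=180°]
uniquely the one of 64 3-step routes that fits.

rotate(1, 90), rotate(1, 90), rotate(1, 90)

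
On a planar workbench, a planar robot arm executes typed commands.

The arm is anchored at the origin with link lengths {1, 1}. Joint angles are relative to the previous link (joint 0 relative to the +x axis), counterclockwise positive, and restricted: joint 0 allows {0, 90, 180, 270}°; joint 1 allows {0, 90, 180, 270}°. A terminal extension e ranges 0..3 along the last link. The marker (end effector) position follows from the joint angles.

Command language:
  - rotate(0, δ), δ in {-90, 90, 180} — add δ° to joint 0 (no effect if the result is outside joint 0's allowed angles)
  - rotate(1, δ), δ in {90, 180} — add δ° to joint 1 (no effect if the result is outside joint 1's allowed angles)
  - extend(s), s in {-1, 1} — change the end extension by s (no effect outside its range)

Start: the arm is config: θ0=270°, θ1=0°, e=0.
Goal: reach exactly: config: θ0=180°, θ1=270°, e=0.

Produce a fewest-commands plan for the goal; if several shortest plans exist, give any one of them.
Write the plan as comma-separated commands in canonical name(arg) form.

initial: config: θ0=270°, θ1=0°, e=0
t=1 rotate(0, -90) ⇒ config: θ0=180°, θ1=0°, e=0
t=2 rotate(1, 180) ⇒ config: θ0=180°, θ1=180°, e=0
t=3 rotate(1, 90) ⇒ config: θ0=180°, θ1=270°, e=0
shorter routes all fall short; 3 is best.

rotate(0, -90), rotate(1, 180), rotate(1, 90)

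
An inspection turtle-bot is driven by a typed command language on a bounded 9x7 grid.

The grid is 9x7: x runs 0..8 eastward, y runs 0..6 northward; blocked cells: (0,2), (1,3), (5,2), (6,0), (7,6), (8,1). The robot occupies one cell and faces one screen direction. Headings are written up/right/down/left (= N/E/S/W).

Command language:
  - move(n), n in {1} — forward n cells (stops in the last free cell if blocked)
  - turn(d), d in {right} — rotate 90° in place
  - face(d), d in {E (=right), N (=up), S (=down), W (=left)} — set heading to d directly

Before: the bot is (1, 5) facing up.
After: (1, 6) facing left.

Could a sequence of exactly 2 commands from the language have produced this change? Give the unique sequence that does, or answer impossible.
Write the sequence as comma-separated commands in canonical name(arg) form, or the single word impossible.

key: running face(W) before move(1) would end elsewhere — order is forced
start: (1, 5) facing up
t=1 move(1) ⇒ (1, 6) facing up
t=2 face(W) ⇒ (1, 6) facing left
all 36 alternatives checked — unique.

move(1), face(W)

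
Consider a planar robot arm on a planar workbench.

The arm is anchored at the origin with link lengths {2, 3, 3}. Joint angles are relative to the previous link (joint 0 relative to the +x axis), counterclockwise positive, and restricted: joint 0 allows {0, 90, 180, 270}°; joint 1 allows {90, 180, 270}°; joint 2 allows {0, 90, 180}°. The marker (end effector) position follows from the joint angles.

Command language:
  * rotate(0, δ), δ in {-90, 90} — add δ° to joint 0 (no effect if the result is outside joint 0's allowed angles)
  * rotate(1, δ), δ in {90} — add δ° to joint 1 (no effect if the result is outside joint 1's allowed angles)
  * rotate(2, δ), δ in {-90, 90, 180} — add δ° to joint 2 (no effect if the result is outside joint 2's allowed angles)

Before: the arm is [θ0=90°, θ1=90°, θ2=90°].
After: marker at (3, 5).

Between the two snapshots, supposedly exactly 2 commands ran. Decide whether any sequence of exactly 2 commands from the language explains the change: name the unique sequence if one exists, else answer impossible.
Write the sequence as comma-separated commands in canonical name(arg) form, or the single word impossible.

rotate(1, 90), rotate(1, 90)

initial: [θ0=90°, θ1=90°, θ2=90°]
1. rotate(1, 90) → [θ0=90°, θ1=180°, θ2=90°]
2. rotate(1, 90) → [θ0=90°, θ1=270°, θ2=90°]
no other 2-command option fits: unique.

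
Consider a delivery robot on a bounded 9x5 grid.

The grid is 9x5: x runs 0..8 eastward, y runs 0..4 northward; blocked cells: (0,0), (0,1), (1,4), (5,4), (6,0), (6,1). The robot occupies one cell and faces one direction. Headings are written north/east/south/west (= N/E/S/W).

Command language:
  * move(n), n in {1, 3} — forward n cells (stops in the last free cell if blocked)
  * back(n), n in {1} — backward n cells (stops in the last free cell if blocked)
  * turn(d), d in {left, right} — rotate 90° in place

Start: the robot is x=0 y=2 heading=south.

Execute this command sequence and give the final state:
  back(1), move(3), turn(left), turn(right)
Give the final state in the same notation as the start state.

x=0 y=2 heading=south

from: x=0 y=2 heading=south
t=1 back(1) ⇒ x=0 y=3 heading=south
t=2 move(3) ⇒ x=0 y=2 heading=south
t=3 turn(left) ⇒ x=0 y=2 heading=east
t=4 turn(right) ⇒ x=0 y=2 heading=south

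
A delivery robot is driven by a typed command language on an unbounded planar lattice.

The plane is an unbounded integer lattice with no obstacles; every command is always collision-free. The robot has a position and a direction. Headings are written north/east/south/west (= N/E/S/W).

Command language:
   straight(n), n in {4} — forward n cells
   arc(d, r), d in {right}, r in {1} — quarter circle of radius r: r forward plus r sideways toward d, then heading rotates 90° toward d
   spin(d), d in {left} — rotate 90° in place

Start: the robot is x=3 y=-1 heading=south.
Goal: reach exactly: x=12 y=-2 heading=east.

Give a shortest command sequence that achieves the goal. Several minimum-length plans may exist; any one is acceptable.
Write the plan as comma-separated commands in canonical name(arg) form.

spin(left), arc(right, 1), spin(left), straight(4), straight(4)

t0: x=3 y=-1 heading=south
[1] after spin(left): x=3 y=-1 heading=east
[2] after arc(right, 1): x=4 y=-2 heading=south
[3] after spin(left): x=4 y=-2 heading=east
[4] after straight(4): x=8 y=-2 heading=east
[5] after straight(4): x=12 y=-2 heading=east
nothing shorter than 5 reaches the goal.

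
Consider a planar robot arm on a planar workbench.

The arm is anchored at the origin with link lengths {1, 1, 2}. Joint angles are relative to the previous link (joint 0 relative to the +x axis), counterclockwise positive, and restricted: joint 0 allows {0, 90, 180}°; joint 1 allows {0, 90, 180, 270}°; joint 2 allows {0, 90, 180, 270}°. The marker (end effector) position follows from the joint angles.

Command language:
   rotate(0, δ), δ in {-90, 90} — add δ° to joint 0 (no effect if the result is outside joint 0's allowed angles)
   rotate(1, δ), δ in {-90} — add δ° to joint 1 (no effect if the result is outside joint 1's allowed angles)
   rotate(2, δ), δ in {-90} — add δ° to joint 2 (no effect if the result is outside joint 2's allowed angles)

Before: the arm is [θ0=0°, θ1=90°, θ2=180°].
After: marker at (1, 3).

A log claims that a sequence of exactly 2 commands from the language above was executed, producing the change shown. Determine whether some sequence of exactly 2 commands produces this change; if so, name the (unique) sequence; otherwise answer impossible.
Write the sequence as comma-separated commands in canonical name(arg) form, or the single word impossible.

from: [θ0=0°, θ1=90°, θ2=180°]
step 1 (rotate(2, -90)): [θ0=0°, θ1=90°, θ2=90°]
step 2 (rotate(2, -90)): [θ0=0°, θ1=90°, θ2=0°]
no other 2-command option fits: unique.

rotate(2, -90), rotate(2, -90)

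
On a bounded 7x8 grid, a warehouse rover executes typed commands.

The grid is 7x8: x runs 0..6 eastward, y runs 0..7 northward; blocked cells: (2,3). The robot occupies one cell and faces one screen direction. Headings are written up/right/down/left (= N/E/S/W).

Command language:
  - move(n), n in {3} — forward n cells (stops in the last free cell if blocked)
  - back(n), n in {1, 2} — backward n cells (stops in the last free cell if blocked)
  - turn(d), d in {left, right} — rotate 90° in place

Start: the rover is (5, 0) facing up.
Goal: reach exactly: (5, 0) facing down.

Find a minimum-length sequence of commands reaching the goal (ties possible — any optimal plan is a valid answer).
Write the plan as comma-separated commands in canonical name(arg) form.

t0: (5, 0) facing up
t=1 turn(left) ⇒ (5, 0) facing left
t=2 turn(left) ⇒ (5, 0) facing down
nothing shorter than 2 reaches the goal.

turn(left), turn(left)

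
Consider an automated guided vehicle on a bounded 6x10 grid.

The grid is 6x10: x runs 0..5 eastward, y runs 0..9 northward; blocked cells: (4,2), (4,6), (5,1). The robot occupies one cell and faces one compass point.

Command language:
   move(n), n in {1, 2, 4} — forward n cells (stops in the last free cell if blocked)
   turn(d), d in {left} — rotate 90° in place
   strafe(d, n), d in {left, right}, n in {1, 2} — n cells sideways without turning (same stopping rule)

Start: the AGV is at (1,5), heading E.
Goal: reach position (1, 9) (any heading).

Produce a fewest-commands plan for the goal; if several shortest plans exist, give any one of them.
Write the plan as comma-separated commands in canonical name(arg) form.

start: at (1,5), heading E
t=1 strafe(left, 2) ⇒ at (1,7), heading E
t=2 strafe(left, 2) ⇒ at (1,9), heading E
no 1-step plan works, so 2 is optimal.

strafe(left, 2), strafe(left, 2)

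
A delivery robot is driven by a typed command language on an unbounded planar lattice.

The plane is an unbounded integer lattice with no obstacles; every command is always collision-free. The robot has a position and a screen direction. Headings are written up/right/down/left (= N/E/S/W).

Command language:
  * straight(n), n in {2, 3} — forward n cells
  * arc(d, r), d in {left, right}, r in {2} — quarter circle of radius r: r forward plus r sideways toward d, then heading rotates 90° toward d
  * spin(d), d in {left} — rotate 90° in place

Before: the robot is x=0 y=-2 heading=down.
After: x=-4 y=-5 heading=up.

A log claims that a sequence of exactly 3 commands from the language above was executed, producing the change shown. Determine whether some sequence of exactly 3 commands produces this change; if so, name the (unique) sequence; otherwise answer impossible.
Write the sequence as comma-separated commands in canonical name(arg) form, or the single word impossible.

key: position moved to (-4,-5) AND the heading swung to N — translation plus rotation needed
t0: x=0 y=-2 heading=down
[1] after straight(3): x=0 y=-5 heading=down
[2] after arc(right, 2): x=-2 y=-7 heading=left
[3] after arc(right, 2): x=-4 y=-5 heading=up
uniquely the one of 125 3-step routes that fits.

straight(3), arc(right, 2), arc(right, 2)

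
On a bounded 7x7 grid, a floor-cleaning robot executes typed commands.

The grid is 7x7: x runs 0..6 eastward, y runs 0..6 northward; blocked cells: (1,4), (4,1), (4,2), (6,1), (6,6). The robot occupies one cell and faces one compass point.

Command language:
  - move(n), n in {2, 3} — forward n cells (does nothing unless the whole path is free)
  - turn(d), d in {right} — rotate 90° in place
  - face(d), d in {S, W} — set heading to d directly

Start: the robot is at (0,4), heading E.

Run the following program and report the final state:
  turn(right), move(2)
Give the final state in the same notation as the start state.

from: at (0,4), heading E
step 1 (turn(right)): at (0,4), heading S
step 2 (move(2)): at (0,2), heading S

at (0,2), heading S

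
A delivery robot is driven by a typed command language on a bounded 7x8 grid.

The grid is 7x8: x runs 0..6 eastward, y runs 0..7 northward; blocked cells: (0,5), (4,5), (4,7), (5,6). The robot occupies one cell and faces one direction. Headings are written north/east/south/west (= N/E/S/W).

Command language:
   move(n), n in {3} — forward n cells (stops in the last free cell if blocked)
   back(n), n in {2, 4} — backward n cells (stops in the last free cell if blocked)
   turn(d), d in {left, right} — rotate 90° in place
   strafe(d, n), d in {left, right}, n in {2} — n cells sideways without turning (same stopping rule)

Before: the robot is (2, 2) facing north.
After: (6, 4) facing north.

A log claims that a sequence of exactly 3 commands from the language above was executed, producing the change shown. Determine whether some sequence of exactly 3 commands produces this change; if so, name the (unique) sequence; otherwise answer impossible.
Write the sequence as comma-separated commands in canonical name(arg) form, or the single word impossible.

strafe(right, 2), move(3), strafe(right, 2)

key: still facing N at the end — nothing in the sequence rotates
start: (2, 2) facing north
1. strafe(right, 2) → (4, 2) facing north
2. move(3) → (4, 4) facing north
3. strafe(right, 2) → (6, 4) facing north
no rival 3-sequence matches.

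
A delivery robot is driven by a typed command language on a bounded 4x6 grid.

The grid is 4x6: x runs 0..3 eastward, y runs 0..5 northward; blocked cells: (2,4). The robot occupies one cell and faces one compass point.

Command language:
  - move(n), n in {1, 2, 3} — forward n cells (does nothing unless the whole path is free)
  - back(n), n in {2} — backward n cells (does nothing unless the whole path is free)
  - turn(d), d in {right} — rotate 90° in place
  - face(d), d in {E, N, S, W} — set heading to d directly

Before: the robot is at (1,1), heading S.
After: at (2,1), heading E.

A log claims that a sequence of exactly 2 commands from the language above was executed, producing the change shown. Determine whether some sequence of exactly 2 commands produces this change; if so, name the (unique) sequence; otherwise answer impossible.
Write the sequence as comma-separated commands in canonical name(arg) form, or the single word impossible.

key: order matters: swapping face(E) and move(1) lands elsewhere
initial: at (1,1), heading S
step 1 (face(E)): at (1,1), heading E
step 2 (move(1)): at (2,1), heading E
all 81 alternatives checked — unique.

face(E), move(1)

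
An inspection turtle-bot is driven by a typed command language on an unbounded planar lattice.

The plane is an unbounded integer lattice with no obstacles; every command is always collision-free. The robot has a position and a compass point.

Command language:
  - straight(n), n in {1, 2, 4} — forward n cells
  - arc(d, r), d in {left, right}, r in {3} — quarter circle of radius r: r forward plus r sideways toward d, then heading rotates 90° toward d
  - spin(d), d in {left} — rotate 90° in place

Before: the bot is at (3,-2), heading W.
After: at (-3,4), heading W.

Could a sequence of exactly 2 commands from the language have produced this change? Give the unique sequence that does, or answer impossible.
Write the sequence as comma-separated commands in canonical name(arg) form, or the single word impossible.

key: order matters: swapping arc(right, 3) and arc(left, 3) lands elsewhere
begin: at (3,-2), heading W
step 1 (arc(right, 3)): at (0,1), heading N
step 2 (arc(left, 3)): at (-3,4), heading W
no rival 2-sequence matches.

arc(right, 3), arc(left, 3)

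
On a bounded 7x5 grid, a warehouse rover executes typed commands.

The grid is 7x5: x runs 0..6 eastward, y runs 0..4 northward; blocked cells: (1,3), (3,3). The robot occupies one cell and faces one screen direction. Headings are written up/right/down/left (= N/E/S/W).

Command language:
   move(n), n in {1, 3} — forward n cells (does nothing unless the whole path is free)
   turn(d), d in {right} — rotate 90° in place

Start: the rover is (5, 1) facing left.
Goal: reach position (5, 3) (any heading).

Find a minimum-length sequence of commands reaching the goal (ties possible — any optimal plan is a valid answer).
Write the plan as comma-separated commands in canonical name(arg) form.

initial: (5, 1) facing left
1. turn(right) → (5, 1) facing up
2. move(1) → (5, 2) facing up
3. move(1) → (5, 3) facing up
shorter routes all fall short; 3 is best.

turn(right), move(1), move(1)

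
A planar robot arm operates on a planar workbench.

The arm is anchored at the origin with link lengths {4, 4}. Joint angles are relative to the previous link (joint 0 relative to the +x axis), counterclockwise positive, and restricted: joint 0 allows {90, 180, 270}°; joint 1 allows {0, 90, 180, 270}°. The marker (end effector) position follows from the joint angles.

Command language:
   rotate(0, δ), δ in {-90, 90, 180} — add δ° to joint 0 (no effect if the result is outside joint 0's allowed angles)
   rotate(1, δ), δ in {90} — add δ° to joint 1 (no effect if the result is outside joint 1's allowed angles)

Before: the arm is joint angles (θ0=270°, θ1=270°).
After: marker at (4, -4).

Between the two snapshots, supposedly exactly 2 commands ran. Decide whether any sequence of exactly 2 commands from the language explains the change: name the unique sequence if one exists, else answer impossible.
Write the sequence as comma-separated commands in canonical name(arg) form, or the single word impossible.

initial: joint angles (θ0=270°, θ1=270°)
step 1 (rotate(1, 90)): joint angles (θ0=270°, θ1=0°)
step 2 (rotate(1, 90)): joint angles (θ0=270°, θ1=90°)
no rival 2-sequence matches.

rotate(1, 90), rotate(1, 90)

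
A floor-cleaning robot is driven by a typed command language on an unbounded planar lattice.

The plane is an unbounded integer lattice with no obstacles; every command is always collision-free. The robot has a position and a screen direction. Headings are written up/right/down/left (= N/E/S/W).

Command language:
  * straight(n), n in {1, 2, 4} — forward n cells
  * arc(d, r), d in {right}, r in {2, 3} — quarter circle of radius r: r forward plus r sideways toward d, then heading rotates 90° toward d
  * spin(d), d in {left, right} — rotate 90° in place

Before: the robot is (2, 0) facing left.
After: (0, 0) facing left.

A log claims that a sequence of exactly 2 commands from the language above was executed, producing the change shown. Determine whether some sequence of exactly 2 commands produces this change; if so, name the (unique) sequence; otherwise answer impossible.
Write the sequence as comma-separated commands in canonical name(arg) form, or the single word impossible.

straight(1), straight(1)

key: still facing W at the end — nothing in the sequence rotates
t0: (2, 0) facing left
[1] after straight(1): (1, 0) facing left
[2] after straight(1): (0, 0) facing left
all 49 alternatives checked — unique.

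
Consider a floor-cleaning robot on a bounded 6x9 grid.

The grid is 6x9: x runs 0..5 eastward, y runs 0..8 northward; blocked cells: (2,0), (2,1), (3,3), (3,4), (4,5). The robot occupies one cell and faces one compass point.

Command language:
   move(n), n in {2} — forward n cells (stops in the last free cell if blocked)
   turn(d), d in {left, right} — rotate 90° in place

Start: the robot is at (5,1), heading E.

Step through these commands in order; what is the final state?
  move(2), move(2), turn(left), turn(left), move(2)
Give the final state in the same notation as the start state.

begin: at (5,1), heading E
step 1 (move(2)): at (5,1), heading E
step 2 (move(2)): at (5,1), heading E
step 3 (turn(left)): at (5,1), heading N
step 4 (turn(left)): at (5,1), heading W
step 5 (move(2)): at (3,1), heading W

at (3,1), heading W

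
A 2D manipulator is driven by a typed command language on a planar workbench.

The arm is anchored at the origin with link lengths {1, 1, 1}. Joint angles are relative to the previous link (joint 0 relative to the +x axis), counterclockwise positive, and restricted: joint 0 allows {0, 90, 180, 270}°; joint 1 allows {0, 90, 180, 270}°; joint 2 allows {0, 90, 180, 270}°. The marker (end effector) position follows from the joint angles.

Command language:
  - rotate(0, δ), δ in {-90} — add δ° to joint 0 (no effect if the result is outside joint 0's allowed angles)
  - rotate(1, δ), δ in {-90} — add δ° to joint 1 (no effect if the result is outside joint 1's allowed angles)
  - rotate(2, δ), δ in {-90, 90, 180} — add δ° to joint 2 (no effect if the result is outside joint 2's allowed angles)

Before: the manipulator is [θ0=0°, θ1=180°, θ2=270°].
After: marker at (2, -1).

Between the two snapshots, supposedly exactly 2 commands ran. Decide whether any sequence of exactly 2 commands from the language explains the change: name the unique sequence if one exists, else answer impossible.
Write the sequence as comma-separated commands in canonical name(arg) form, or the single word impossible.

t0: [θ0=0°, θ1=180°, θ2=270°]
1. rotate(1, -90) → [θ0=0°, θ1=90°, θ2=270°]
2. rotate(1, -90) → [θ0=0°, θ1=0°, θ2=270°]
uniquely the one of 25 2-step routes that fits.

rotate(1, -90), rotate(1, -90)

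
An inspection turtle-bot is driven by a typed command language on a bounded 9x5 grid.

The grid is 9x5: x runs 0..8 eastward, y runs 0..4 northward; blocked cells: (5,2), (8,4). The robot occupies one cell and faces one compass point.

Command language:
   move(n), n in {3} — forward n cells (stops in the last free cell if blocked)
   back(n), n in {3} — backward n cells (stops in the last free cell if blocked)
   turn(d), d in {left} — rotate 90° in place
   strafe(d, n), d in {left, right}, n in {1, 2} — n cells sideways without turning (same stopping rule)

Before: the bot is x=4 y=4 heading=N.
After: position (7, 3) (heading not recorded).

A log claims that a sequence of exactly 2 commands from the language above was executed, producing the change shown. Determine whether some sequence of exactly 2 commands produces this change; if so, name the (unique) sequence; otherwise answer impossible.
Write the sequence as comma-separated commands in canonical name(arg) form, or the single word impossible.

checked all 2-command options: none fits.

impossible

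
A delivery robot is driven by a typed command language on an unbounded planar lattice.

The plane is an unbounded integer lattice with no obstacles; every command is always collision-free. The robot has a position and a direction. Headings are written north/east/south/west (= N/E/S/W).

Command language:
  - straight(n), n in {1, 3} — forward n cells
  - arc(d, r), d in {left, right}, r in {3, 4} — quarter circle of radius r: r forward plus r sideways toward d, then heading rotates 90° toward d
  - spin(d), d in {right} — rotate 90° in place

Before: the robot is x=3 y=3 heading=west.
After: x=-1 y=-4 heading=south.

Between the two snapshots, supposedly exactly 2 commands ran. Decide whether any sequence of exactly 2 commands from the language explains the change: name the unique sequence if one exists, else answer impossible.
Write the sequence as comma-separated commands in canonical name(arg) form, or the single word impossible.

key: cell and facing (now S) both changed — the 2 commands mix motion and turning
begin: x=3 y=3 heading=west
step 1 (arc(left, 4)): x=-1 y=-1 heading=south
step 2 (straight(3)): x=-1 y=-4 heading=south
no other 2-command option fits: unique.

arc(left, 4), straight(3)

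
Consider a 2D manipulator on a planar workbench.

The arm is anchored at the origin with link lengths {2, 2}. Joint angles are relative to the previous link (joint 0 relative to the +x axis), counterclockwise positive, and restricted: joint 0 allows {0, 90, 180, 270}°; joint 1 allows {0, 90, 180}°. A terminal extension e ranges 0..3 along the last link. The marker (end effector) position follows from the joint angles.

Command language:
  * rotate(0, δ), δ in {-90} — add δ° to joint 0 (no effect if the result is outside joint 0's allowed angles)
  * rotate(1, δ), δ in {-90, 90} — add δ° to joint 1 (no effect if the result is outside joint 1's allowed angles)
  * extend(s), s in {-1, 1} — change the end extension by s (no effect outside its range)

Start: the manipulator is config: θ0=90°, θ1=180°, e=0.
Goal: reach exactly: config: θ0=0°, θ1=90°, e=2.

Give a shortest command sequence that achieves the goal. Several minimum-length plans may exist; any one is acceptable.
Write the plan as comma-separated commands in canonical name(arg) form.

initial: config: θ0=90°, θ1=180°, e=0
t=1 rotate(0, -90) ⇒ config: θ0=0°, θ1=180°, e=0
t=2 rotate(1, -90) ⇒ config: θ0=0°, θ1=90°, e=0
t=3 extend(1) ⇒ config: θ0=0°, θ1=90°, e=1
t=4 extend(1) ⇒ config: θ0=0°, θ1=90°, e=2
minimal: 4 command(s), checked below 4.

rotate(0, -90), rotate(1, -90), extend(1), extend(1)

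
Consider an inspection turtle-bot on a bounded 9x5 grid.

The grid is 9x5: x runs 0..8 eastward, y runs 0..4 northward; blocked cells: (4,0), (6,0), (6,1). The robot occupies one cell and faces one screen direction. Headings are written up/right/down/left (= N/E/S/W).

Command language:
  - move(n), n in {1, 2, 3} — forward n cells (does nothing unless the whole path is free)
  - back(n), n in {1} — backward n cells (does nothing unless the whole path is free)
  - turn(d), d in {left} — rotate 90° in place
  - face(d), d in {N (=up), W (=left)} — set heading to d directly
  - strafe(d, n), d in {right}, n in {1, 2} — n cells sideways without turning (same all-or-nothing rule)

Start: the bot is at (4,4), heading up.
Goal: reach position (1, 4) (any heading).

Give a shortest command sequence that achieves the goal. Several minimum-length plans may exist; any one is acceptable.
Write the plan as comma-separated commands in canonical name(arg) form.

t0: at (4,4), heading up
t=1 face(W) ⇒ at (4,4), heading left
t=2 move(3) ⇒ at (1,4), heading left
minimal: 2 command(s), checked below 2.

face(W), move(3)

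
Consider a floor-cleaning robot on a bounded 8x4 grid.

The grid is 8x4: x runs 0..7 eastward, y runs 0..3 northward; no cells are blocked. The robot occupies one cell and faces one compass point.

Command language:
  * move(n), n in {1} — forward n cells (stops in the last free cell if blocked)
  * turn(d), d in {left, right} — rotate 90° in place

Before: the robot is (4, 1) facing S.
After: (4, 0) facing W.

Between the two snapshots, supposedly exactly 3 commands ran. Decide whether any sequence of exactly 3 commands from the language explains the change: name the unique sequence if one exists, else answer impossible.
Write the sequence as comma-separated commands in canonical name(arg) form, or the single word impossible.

move(1), move(1), turn(right)

key: cell and facing (now W) both changed — the 3 commands mix motion and turning
begin: (4, 1) facing S
1. move(1) → (4, 0) facing S
2. move(1) → (4, 0) facing S
3. turn(right) → (4, 0) facing W
all 27 alternatives checked — unique.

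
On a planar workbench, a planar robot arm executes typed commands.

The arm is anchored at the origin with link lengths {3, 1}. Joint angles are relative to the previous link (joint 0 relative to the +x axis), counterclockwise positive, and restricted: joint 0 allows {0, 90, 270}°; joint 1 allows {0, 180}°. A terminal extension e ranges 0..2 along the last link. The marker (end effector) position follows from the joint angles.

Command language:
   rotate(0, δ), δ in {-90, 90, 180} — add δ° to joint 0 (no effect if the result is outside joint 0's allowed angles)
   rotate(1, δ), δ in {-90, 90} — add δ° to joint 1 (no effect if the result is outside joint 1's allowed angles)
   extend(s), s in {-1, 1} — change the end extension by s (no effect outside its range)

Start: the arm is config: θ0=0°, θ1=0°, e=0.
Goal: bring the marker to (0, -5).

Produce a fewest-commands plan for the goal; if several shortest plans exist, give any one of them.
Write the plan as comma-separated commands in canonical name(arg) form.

start: config: θ0=0°, θ1=0°, e=0
t=1 rotate(0, -90) ⇒ config: θ0=270°, θ1=0°, e=0
t=2 extend(1) ⇒ config: θ0=270°, θ1=0°, e=1
no 1-step plan works, so 2 is optimal.

rotate(0, -90), extend(1)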